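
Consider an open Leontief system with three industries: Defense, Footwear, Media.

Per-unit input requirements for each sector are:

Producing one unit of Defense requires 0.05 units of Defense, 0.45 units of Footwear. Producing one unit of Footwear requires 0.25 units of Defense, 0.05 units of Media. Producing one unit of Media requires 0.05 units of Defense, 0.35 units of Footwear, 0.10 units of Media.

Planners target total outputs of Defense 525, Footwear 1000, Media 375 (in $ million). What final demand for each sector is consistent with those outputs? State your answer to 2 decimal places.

I − A =
  [   0.95    -0.25    -0.05]
  [  -0.45     1.00    -0.35]
  [   0.00    -0.05     0.90]
d = (I − A) x:
  d_1 = (+0.95)·525 + (-0.25)·1000 + (-0.05)·375 = 230.00
  d_2 = (-0.45)·525 + (+1.00)·1000 + (-0.35)·375 = 632.50
  d_3 = (+0.00)·525 + (-0.05)·1000 + (+0.90)·375 = 287.50

d_1 = 230.00, d_2 = 632.50, d_3 = 287.50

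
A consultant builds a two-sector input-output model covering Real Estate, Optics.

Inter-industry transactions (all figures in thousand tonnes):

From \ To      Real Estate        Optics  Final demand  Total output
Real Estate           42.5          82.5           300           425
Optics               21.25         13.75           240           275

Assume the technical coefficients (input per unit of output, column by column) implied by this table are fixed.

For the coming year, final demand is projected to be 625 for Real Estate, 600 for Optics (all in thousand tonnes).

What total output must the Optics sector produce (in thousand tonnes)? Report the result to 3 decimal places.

x_2 = 680.060

Technical coefficients a_ij = z_ij / X_j:
  a_11 = 42.5/425 = 0.10, a_21 = 21.25/425 = 0.05
  a_12 = 82.5/275 = 0.30, a_22 = 13.75/275 = 0.05
I − A =
  [   0.90    -0.30]
  [  -0.05     0.95]
det(I−A) = (0.90)(0.95) − (-0.30)(-0.05) = 0.8400
adj(I−A) = [[0.95, 0.30], [0.05, 0.90]]
(I − A)⁻¹ = adj(I−A) / det(I−A) ≈
  [   1.1310     0.3571]
  [   0.0595     1.0714]
x = (I − A)⁻¹ d = adj(I−A)·d / det(I−A), with det(I−A) = 0.8400:
  x_1 = (0.95·625 + 0.30·600) / 0.8400 = 773.75 / 0.8400 ≈ 921.131
  x_2 = (0.05·625 + 0.90·600) / 0.8400 = 571.25 / 0.8400 ≈ 680.060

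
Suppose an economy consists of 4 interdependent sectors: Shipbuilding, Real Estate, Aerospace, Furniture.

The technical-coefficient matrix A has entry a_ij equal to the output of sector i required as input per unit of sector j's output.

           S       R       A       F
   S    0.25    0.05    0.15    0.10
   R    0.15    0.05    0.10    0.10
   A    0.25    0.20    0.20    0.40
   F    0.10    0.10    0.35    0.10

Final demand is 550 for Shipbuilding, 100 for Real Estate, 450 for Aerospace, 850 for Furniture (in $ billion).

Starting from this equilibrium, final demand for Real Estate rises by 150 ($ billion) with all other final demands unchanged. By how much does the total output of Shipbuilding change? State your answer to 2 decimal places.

I − A =
  [   0.75    -0.05    -0.15    -0.10]
  [  -0.15     0.95    -0.10    -0.10]
  [  -0.25    -0.20     0.80    -0.40]
  [  -0.10    -0.10    -0.35     0.90]
Compute the cofactors C_ij = (−1)^(i+j)·(3×3 minor ij) of I−A; the adjugate is their transpose:
adj(I−A) = Cᵀ =
  [ 0.514000   0.077000   0.167250   0.140000]
  [ 0.130250   0.378500   0.119750   0.109750]
  [ 0.284250   0.178750   0.615500   0.325000]
  [ 0.182125   0.120125   0.271250   0.507625]
det(I−A) = Σ_j (I−A)_1j·C_1j = (0.75)(0.514000) + (-0.05)(0.130250) + (-0.15)(0.284250) + (-0.10)(0.182125) = 0.3181375
(I − A)⁻¹ = adj(I−A) / det(I−A) ≈
  [   1.6157     0.2420     0.5257     0.4401]
  [   0.4094     1.1897     0.3764     0.3450]
  [   0.8935     0.5619     1.9347     1.0216]
  [   0.5725     0.3776     0.8526     1.5956]
Δx = (I − A)⁻¹ Δd with Δd having +150 in the Real Estate component and 0 elsewhere.
So Δx_S = L_SR · (+150), where L_SR = adj(I−A)_SR / det(I−A) = 0.077000 / 0.3181375.
Δx_S = 0.077000 × (+150) / 0.3181375 = 11.55 / 0.3181375 ≈ 36.31.

Δx_S = 36.31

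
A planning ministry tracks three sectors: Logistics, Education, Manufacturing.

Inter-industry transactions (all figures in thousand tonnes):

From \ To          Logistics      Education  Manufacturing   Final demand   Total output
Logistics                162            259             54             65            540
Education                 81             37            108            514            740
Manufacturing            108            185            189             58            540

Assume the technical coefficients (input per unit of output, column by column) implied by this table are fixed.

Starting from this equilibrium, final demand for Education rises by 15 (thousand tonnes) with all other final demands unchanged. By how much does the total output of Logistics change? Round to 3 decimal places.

Technical coefficients a_ij = z_ij / X_j:
  a_11 = 162/540 = 0.30, a_21 = 81/540 = 0.15, a_31 = 108/540 = 0.20
  a_12 = 259/740 = 0.35, a_22 = 37/740 = 0.05, a_32 = 185/740 = 0.25
  a_13 = 54/540 = 0.10, a_23 = 108/540 = 0.20, a_33 = 189/540 = 0.35
I − A =
  [   0.70    -0.35    -0.10]
  [  -0.15     0.95    -0.20]
  [  -0.20    -0.25     0.65]
Cofactors of I−A, C_ij = (−1)^(i+j)·(minor ij) (rows/columns in the sector order above):
  C_11 = (0.95)(0.65) − (-0.20)(-0.25) = 0.5675
  C_12 = −[(-0.15)(0.65) − (-0.20)(-0.20)] = 0.1375
  C_13 = (-0.15)(-0.25) − (0.95)(-0.20) = 0.2275
  C_21 = −[(-0.35)(0.65) − (-0.10)(-0.25)] = 0.2525
  C_22 = (0.70)(0.65) − (-0.10)(-0.20) = 0.4350
  C_23 = −[(0.70)(-0.25) − (-0.35)(-0.20)] = 0.2450
  C_31 = (-0.35)(-0.20) − (-0.10)(0.95) = 0.1650
  C_32 = −[(0.70)(-0.20) − (-0.10)(-0.15)] = 0.1550
  C_33 = (0.70)(0.95) − (-0.35)(-0.15) = 0.6125
det(I−A) = Σ_j (I−A)_1j·C_1j = (0.70)(0.5675) + (-0.35)(0.1375) + (-0.10)(0.2275) = 0.326375
adj(I−A) = Cᵀ =
  [ 0.5675   0.2525   0.1650]
  [ 0.1375   0.4350   0.1550]
  [ 0.2275   0.2450   0.6125]
(I − A)⁻¹ = adj(I−A) / det(I−A) ≈
  [   1.7388     0.7736     0.5056]
  [   0.4213     1.3328     0.4749]
  [   0.6971     0.7507     1.8767]
Δx = (I − A)⁻¹ Δd with Δd having +15 in the Education component and 0 elsewhere.
So Δx_1 = L_12 · (+15), where L_12 = adj(I−A)_12 / det(I−A) = 0.2525 / 0.326375.
Δx_1 = 0.2525 × (+15) / 0.326375 = 3.7875 / 0.326375 ≈ 11.605.

Δx_1 = 11.605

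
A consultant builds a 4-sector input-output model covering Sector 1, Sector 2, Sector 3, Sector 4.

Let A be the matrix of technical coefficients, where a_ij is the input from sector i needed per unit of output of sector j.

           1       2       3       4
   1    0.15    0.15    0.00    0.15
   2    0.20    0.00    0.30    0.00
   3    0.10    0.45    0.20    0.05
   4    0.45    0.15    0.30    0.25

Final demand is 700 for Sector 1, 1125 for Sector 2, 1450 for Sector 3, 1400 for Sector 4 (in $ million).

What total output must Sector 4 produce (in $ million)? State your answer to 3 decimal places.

x_4 = 5375.673

I − A =
  [   0.85    -0.15     0.00    -0.15]
  [  -0.20     1.00    -0.30     0.00]
  [  -0.10    -0.45     0.80    -0.05]
  [  -0.45    -0.15    -0.30     0.75]
Compute the cofactors C_ij = (−1)^(i+j)·(3×3 minor ij) of I−A; the adjugate is their transpose:
adj(I−A) = Cᵀ =
  [ 0.48150   0.12600   0.08550   0.10200]
  [ 0.14625   0.43875   0.18000   0.04125]
  [ 0.16650   0.27975   0.54300   0.06950]
  [ 0.38475   0.27525   0.30450   0.53675]
det(I−A) = Σ_j (I−A)_1j·C_1j = (0.85)(0.48150) + (-0.15)(0.14625) + (0.00)(0.16650) + (-0.15)(0.38475) = 0.329625
(I − A)⁻¹ = adj(I−A) / det(I−A) ≈
  [   1.4608     0.3823     0.2594     0.3094]
  [   0.4437     1.3311     0.5461     0.1251]
  [   0.5051     0.8487     1.6473     0.2108]
  [   1.1672     0.8350     0.9238     1.6284]
x = (I − A)⁻¹ d = adj(I−A)·d / det(I−A), with det(I−A) = 0.329625:
  x_1 = (0.48150·700 + 0.12600·1125 + 0.08550·1450 + 0.10200·1400) / 0.329625 = 745.575 / 0.329625 ≈ 2261.889
  x_2 = (0.14625·700 + 0.43875·1125 + 0.18000·1450 + 0.04125·1400) / 0.329625 = 914.71875 / 0.329625 ≈ 2775.028
  x_3 = (0.16650·700 + 0.27975·1125 + 0.54300·1450 + 0.06950·1400) / 0.329625 = 1315.91875 / 0.329625 ≈ 3992.169
  x_4 = (0.38475·700 + 0.27525·1125 + 0.30450·1450 + 0.53675·1400) / 0.329625 = 1771.95625 / 0.329625 ≈ 5375.673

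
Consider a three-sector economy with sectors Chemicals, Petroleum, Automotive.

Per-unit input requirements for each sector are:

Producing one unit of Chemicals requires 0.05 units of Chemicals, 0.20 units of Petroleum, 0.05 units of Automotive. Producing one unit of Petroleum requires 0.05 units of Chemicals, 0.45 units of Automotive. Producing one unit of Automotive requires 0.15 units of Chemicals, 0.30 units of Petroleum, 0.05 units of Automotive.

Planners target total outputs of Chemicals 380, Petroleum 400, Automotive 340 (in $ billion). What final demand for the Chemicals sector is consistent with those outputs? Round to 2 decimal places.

I − A =
  [   0.95    -0.05    -0.15]
  [  -0.20     1.00    -0.30]
  [  -0.05    -0.45     0.95]
d = (I − A) x:
  d_1 = (+0.95)·380 + (-0.05)·400 + (-0.15)·340 = 290.00
  d_2 = (-0.20)·380 + (+1.00)·400 + (-0.30)·340 = 222.00
  d_3 = (-0.05)·380 + (-0.45)·400 + (+0.95)·340 = 124.00

d_1 = 290.00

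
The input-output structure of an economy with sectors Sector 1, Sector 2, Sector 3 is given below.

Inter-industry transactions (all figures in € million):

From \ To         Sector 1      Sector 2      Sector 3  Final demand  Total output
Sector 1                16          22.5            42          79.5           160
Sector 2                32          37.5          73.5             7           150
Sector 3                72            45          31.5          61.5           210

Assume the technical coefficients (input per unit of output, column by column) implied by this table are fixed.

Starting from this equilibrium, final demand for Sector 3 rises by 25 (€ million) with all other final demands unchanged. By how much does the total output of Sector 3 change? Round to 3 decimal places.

Technical coefficients a_ij = z_ij / X_j:
  a_11 = 16/160 = 0.10, a_21 = 32/160 = 0.20, a_31 = 72/160 = 0.45
  a_12 = 22.5/150 = 0.15, a_22 = 37.5/150 = 0.25, a_32 = 45/150 = 0.30
  a_13 = 42/210 = 0.20, a_23 = 73.5/210 = 0.35, a_33 = 31.5/210 = 0.15
I − A =
  [   0.90    -0.15    -0.20]
  [  -0.20     0.75    -0.35]
  [  -0.45    -0.30     0.85]
Cofactors of I−A, C_ij = (−1)^(i+j)·(minor ij) (rows/columns in the sector order above):
  C_11 = (0.75)(0.85) − (-0.35)(-0.30) = 0.5325
  C_12 = −[(-0.20)(0.85) − (-0.35)(-0.45)] = 0.3275
  C_13 = (-0.20)(-0.30) − (0.75)(-0.45) = 0.3975
  C_21 = −[(-0.15)(0.85) − (-0.20)(-0.30)] = 0.1875
  C_22 = (0.90)(0.85) − (-0.20)(-0.45) = 0.6750
  C_23 = −[(0.90)(-0.30) − (-0.15)(-0.45)] = 0.3375
  C_31 = (-0.15)(-0.35) − (-0.20)(0.75) = 0.2025
  C_32 = −[(0.90)(-0.35) − (-0.20)(-0.20)] = 0.3550
  C_33 = (0.90)(0.75) − (-0.15)(-0.20) = 0.6450
det(I−A) = Σ_j (I−A)_1j·C_1j = (0.90)(0.5325) + (-0.15)(0.3275) + (-0.20)(0.3975) = 0.350625
adj(I−A) = Cᵀ =
  [ 0.5325   0.1875   0.2025]
  [ 0.3275   0.6750   0.3550]
  [ 0.3975   0.3375   0.6450]
(I − A)⁻¹ = adj(I−A) / det(I−A) ≈
  [   1.5187     0.5348     0.5775]
  [   0.9340     1.9251     1.0125]
  [   1.1337     0.9626     1.8396]
Δx = (I − A)⁻¹ Δd with Δd having +25 in the Sector 3 component and 0 elsewhere.
So Δx_3 = L_33 · (+25), where L_33 = adj(I−A)_33 / det(I−A) = 0.6450 / 0.350625.
Δx_3 = 0.6450 × (+25) / 0.350625 = 16.125 / 0.350625 ≈ 45.989.

Δx_3 = 45.989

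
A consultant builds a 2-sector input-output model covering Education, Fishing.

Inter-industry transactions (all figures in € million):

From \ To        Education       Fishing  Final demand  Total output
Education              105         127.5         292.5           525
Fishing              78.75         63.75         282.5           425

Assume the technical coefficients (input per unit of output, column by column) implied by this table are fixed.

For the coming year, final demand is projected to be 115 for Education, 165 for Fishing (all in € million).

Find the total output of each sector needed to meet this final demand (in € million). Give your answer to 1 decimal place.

Technical coefficients a_ij = z_ij / X_j:
  a_11 = 105/525 = 0.20, a_21 = 78.75/525 = 0.15
  a_12 = 127.5/425 = 0.30, a_22 = 63.75/425 = 0.15
I − A =
  [   0.80    -0.30]
  [  -0.15     0.85]
det(I−A) = (0.80)(0.85) − (-0.30)(-0.15) = 0.6350
adj(I−A) = [[0.85, 0.30], [0.15, 0.80]]
(I − A)⁻¹ = adj(I−A) / det(I−A) ≈
  [   1.3386     0.4724]
  [   0.2362     1.2598]
x = (I − A)⁻¹ d = adj(I−A)·d / det(I−A), with det(I−A) = 0.6350:
  x_1 = (0.85·115 + 0.30·165) / 0.6350 = 147.25 / 0.6350 ≈ 231.9
  x_2 = (0.15·115 + 0.80·165) / 0.6350 = 149.25 / 0.6350 ≈ 235.0

x_1 = 231.9, x_2 = 235.0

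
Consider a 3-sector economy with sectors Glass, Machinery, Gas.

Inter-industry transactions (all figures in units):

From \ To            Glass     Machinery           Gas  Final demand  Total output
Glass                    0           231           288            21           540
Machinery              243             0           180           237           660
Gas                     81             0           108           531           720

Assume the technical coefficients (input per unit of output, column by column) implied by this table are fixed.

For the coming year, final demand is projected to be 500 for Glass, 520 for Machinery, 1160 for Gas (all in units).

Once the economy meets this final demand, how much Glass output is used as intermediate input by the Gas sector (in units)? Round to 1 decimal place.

Technical coefficients a_ij = z_ij / X_j:
  a_11 = 0/540 = 0.00, a_21 = 243/540 = 0.45, a_31 = 81/540 = 0.15
  a_12 = 231/660 = 0.35, a_22 = 0/660 = 0.00, a_32 = 0/660 = 0.00
  a_13 = 288/720 = 0.40, a_23 = 180/720 = 0.25, a_33 = 108/720 = 0.15
I − A =
  [   1.00    -0.35    -0.40]
  [  -0.45     1.00    -0.25]
  [  -0.15     0.00     0.85]
Cofactors of I−A, C_ij = (−1)^(i+j)·(minor ij) (rows/columns in the sector order above):
  C_11 = (1.00)(0.85) − (-0.25)(0.00) = 0.8500
  C_12 = −[(-0.45)(0.85) − (-0.25)(-0.15)] = 0.4200
  C_13 = (-0.45)(0.00) − (1.00)(-0.15) = 0.1500
  C_21 = −[(-0.35)(0.85) − (-0.40)(0.00)] = 0.2975
  C_22 = (1.00)(0.85) − (-0.40)(-0.15) = 0.7900
  C_23 = −[(1.00)(0.00) − (-0.35)(-0.15)] = 0.0525
  C_31 = (-0.35)(-0.25) − (-0.40)(1.00) = 0.4875
  C_32 = −[(1.00)(-0.25) − (-0.40)(-0.45)] = 0.4300
  C_33 = (1.00)(1.00) − (-0.35)(-0.45) = 0.8425
det(I−A) = Σ_j (I−A)_1j·C_1j = (1.00)(0.8500) + (-0.35)(0.4200) + (-0.40)(0.1500) = 0.6430
adj(I−A) = Cᵀ =
  [ 0.8500   0.2975   0.4875]
  [ 0.4200   0.7900   0.4300]
  [ 0.1500   0.0525   0.8425]
(I − A)⁻¹ = adj(I−A) / det(I−A) ≈
  [   1.3219     0.4627     0.7582]
  [   0.6532     1.2286     0.6687]
  [   0.2333     0.0816     1.3103]
First solve x = (I − A)⁻¹ d = adj(I−A)·d / det(I−A); in particular x_3 = (0.1500·500 + 0.0525·520 + 0.8425·1160) / 0.6430 = 1079.60 / 0.6430 ≈ 1679.005.
Intermediate flow from 1 to 3: z_13 = a_13 · x_3 = 0.40 × 1079.60 / 0.6430 = 431.84 / 0.6430 ≈ 671.6.

z_13 = 671.6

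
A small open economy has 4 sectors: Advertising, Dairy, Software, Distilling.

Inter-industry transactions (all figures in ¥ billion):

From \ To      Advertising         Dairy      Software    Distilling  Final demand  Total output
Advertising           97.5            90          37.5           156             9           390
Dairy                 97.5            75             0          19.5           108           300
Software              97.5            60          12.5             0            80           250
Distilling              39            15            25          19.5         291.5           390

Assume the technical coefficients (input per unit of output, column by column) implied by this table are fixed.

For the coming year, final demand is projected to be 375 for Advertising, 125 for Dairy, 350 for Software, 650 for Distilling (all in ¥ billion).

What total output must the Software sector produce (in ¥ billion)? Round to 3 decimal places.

Technical coefficients a_ij = z_ij / X_j:
  a_11 = 97.5/390 = 0.25, a_21 = 97.5/390 = 0.25, a_31 = 97.5/390 = 0.25, a_41 = 39/390 = 0.10
  a_12 = 90/300 = 0.30, a_22 = 75/300 = 0.25, a_32 = 60/300 = 0.20, a_42 = 15/300 = 0.05
  a_13 = 37.5/250 = 0.15, a_23 = 0/250 = 0.00, a_33 = 12.5/250 = 0.05, a_43 = 25/250 = 0.10
  a_14 = 156/390 = 0.40, a_24 = 19.5/390 = 0.05, a_34 = 0/390 = 0.00, a_44 = 19.5/390 = 0.05
I − A =
  [   0.75    -0.30    -0.15    -0.40]
  [  -0.25     0.75     0.00    -0.05]
  [  -0.25    -0.20     0.95     0.00]
  [  -0.10    -0.05    -0.10     0.95]
Compute the cofactors C_ij = (−1)^(i+j)·(3×3 minor ij) of I−A; the adjugate is their transpose:
adj(I−A) = Cᵀ =
  [ 0.673500   0.326250   0.138000   0.300750]
  [ 0.231625   0.593250   0.050125   0.128750]
  [ 0.226000   0.210750   0.424750   0.106250]
  [ 0.106875   0.087750   0.061875   0.427500]
det(I−A) = Σ_j (I−A)_1j·C_1j = (0.75)(0.673500) + (-0.30)(0.231625) + (-0.15)(0.226000) + (-0.40)(0.106875) = 0.3589875
(I − A)⁻¹ = adj(I−A) / det(I−A) ≈
  [   1.8761     0.9088     0.3844     0.8378]
  [   0.6452     1.6526     0.1396     0.3586]
  [   0.6295     0.5871     1.1832     0.2960]
  [   0.2977     0.2444     0.1724     1.1908]
x = (I − A)⁻¹ d = adj(I−A)·d / det(I−A), with det(I−A) = 0.3589875:
  x_1 = (0.673500·375 + 0.326250·125 + 0.138000·350 + 0.300750·650) / 0.3589875 = 537.13125 / 0.3589875 ≈ 1496.239
  x_2 = (0.231625·375 + 0.593250·125 + 0.050125·350 + 0.128750·650) / 0.3589875 = 262.246875 / 0.3589875 ≈ 730.518
  x_3 = (0.226000·375 + 0.210750·125 + 0.424750·350 + 0.106250·650) / 0.3589875 = 328.81875 / 0.3589875 ≈ 915.962
  x_4 = (0.106875·375 + 0.087750·125 + 0.061875·350 + 0.427500·650) / 0.3589875 = 350.578125 / 0.3589875 ≈ 976.575

x_3 = 915.962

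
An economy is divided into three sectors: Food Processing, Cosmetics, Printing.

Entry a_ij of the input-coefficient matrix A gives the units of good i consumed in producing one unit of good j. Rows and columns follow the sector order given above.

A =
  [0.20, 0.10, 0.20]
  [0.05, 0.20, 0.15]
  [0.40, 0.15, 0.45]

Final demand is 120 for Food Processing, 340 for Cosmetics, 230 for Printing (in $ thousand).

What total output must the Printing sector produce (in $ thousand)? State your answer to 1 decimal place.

I − A =
  [   0.80    -0.10    -0.20]
  [  -0.05     0.80    -0.15]
  [  -0.40    -0.15     0.55]
Cofactors of I−A, C_ij = (−1)^(i+j)·(minor ij) (rows/columns in the sector order above):
  C_11 = (0.80)(0.55) − (-0.15)(-0.15) = 0.4175
  C_12 = −[(-0.05)(0.55) − (-0.15)(-0.40)] = 0.0875
  C_13 = (-0.05)(-0.15) − (0.80)(-0.40) = 0.3275
  C_21 = −[(-0.10)(0.55) − (-0.20)(-0.15)] = 0.0850
  C_22 = (0.80)(0.55) − (-0.20)(-0.40) = 0.3600
  C_23 = −[(0.80)(-0.15) − (-0.10)(-0.40)] = 0.1600
  C_31 = (-0.10)(-0.15) − (-0.20)(0.80) = 0.1750
  C_32 = −[(0.80)(-0.15) − (-0.20)(-0.05)] = 0.1300
  C_33 = (0.80)(0.80) − (-0.10)(-0.05) = 0.6350
det(I−A) = Σ_j (I−A)_1j·C_1j = (0.80)(0.4175) + (-0.10)(0.0875) + (-0.20)(0.3275) = 0.25975
adj(I−A) = Cᵀ =
  [ 0.4175   0.0850   0.1750]
  [ 0.0875   0.3600   0.1300]
  [ 0.3275   0.1600   0.6350]
(I − A)⁻¹ = adj(I−A) / det(I−A) ≈
  [   1.6073     0.3272     0.6737]
  [   0.3369     1.3859     0.5005]
  [   1.2608     0.6160     2.4447]
x = (I − A)⁻¹ d = adj(I−A)·d / det(I−A), with det(I−A) = 0.25975:
  x_F = (0.4175·120 + 0.0850·340 + 0.1750·230) / 0.25975 = 119.25 / 0.25975 ≈ 459.1
  x_C = (0.0875·120 + 0.3600·340 + 0.1300·230) / 0.25975 = 162.80 / 0.25975 ≈ 626.8
  x_P = (0.3275·120 + 0.1600·340 + 0.6350·230) / 0.25975 = 239.75 / 0.25975 ≈ 923.0

x_P = 923.0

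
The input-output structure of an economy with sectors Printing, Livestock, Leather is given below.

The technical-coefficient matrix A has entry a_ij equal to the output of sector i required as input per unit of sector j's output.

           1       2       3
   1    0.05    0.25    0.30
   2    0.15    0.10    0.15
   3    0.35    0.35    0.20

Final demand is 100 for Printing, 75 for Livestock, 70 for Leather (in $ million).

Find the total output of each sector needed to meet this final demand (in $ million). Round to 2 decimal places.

I − A =
  [   0.95    -0.25    -0.30]
  [  -0.15     0.90    -0.15]
  [  -0.35    -0.35     0.80]
Cofactors of I−A, C_ij = (−1)^(i+j)·(minor ij) (rows/columns in the sector order above):
  C_11 = (0.90)(0.80) − (-0.15)(-0.35) = 0.6675
  C_12 = −[(-0.15)(0.80) − (-0.15)(-0.35)] = 0.1725
  C_13 = (-0.15)(-0.35) − (0.90)(-0.35) = 0.3675
  C_21 = −[(-0.25)(0.80) − (-0.30)(-0.35)] = 0.3050
  C_22 = (0.95)(0.80) − (-0.30)(-0.35) = 0.6550
  C_23 = −[(0.95)(-0.35) − (-0.25)(-0.35)] = 0.4200
  C_31 = (-0.25)(-0.15) − (-0.30)(0.90) = 0.3075
  C_32 = −[(0.95)(-0.15) − (-0.30)(-0.15)] = 0.1875
  C_33 = (0.95)(0.90) − (-0.25)(-0.15) = 0.8175
det(I−A) = Σ_j (I−A)_1j·C_1j = (0.95)(0.6675) + (-0.25)(0.1725) + (-0.30)(0.3675) = 0.48075
adj(I−A) = Cᵀ =
  [ 0.6675   0.3050   0.3075]
  [ 0.1725   0.6550   0.1875]
  [ 0.3675   0.4200   0.8175]
(I − A)⁻¹ = adj(I−A) / det(I−A) ≈
  [   1.3885     0.6344     0.6396]
  [   0.3588     1.3625     0.3900]
  [   0.7644     0.8736     1.7005]
x = (I − A)⁻¹ d = adj(I−A)·d / det(I−A), with det(I−A) = 0.48075:
  x_1 = (0.6675·100 + 0.3050·75 + 0.3075·70) / 0.48075 = 111.15 / 0.48075 ≈ 231.20
  x_2 = (0.1725·100 + 0.6550·75 + 0.1875·70) / 0.48075 = 79.50 / 0.48075 ≈ 165.37
  x_3 = (0.3675·100 + 0.4200·75 + 0.8175·70) / 0.48075 = 125.475 / 0.48075 ≈ 261.00

x_1 = 231.20, x_2 = 165.37, x_3 = 261.00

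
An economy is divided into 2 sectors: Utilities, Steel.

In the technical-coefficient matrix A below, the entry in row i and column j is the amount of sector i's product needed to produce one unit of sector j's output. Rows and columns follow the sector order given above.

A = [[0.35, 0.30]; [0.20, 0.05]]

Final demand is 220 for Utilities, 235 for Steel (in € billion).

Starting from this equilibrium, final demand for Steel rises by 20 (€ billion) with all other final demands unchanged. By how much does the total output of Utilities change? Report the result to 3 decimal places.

Δx_1 = 10.762

I − A =
  [   0.65    -0.30]
  [  -0.20     0.95]
det(I−A) = (0.65)(0.95) − (-0.30)(-0.20) = 0.5575
adj(I−A) = [[0.95, 0.30], [0.20, 0.65]]
(I − A)⁻¹ = adj(I−A) / det(I−A) ≈
  [   1.7040     0.5381]
  [   0.3587     1.1659]
Δx = (I − A)⁻¹ Δd with Δd having +20 in the Steel component and 0 elsewhere.
So Δx_1 = L_12 · (+20), where L_12 = adj(I−A)_12 / det(I−A) = 0.30 / 0.5575.
Δx_1 = 0.30 × (+20) / 0.5575 = 6.00 / 0.5575 ≈ 10.762.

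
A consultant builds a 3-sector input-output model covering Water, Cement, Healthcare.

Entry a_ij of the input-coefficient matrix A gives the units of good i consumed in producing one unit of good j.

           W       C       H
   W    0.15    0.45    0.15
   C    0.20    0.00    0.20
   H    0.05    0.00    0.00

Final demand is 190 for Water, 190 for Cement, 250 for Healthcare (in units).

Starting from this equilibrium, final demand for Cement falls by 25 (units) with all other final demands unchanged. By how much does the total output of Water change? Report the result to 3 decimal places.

I − A =
  [   0.85    -0.45    -0.15]
  [  -0.20     1.00    -0.20]
  [  -0.05     0.00     1.00]
Cofactors of I−A, C_ij = (−1)^(i+j)·(minor ij) (rows/columns in the sector order above):
  C_11 = (1.00)(1.00) − (-0.20)(0.00) = 1.0000
  C_12 = −[(-0.20)(1.00) − (-0.20)(-0.05)] = 0.2100
  C_13 = (-0.20)(0.00) − (1.00)(-0.05) = 0.0500
  C_21 = −[(-0.45)(1.00) − (-0.15)(0.00)] = 0.4500
  C_22 = (0.85)(1.00) − (-0.15)(-0.05) = 0.8425
  C_23 = −[(0.85)(0.00) − (-0.45)(-0.05)] = 0.0225
  C_31 = (-0.45)(-0.20) − (-0.15)(1.00) = 0.2400
  C_32 = −[(0.85)(-0.20) − (-0.15)(-0.20)] = 0.2000
  C_33 = (0.85)(1.00) − (-0.45)(-0.20) = 0.7600
det(I−A) = Σ_j (I−A)_1j·C_1j = (0.85)(1.0000) + (-0.45)(0.2100) + (-0.15)(0.0500) = 0.7480
adj(I−A) = Cᵀ =
  [ 1.0000   0.4500   0.2400]
  [ 0.2100   0.8425   0.2000]
  [ 0.0500   0.0225   0.7600]
(I − A)⁻¹ = adj(I−A) / det(I−A) ≈
  [   1.3369     0.6016     0.3209]
  [   0.2807     1.1263     0.2674]
  [   0.0668     0.0301     1.0160]
Δx = (I − A)⁻¹ Δd with Δd having -25 in the Cement component and 0 elsewhere.
So Δx_W = L_WC · (-25), where L_WC = adj(I−A)_WC / det(I−A) = 0.4500 / 0.7480.
Δx_W = 0.4500 × (-25) / 0.7480 = -11.25 / 0.7480 ≈ -15.040.

Δx_W = -15.040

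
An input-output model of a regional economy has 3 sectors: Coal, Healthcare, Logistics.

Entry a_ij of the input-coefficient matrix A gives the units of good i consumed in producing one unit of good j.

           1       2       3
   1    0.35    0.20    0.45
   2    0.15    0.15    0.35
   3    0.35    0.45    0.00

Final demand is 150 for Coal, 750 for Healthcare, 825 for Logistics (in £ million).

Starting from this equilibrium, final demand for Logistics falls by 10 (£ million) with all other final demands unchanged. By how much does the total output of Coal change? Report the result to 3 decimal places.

Δx_1 = -19.557

I − A =
  [   0.65    -0.20    -0.45]
  [  -0.15     0.85    -0.35]
  [  -0.35    -0.45     1.00]
Cofactors of I−A, C_ij = (−1)^(i+j)·(minor ij) (rows/columns in the sector order above):
  C_11 = (0.85)(1.00) − (-0.35)(-0.45) = 0.6925
  C_12 = −[(-0.15)(1.00) − (-0.35)(-0.35)] = 0.2725
  C_13 = (-0.15)(-0.45) − (0.85)(-0.35) = 0.3650
  C_21 = −[(-0.20)(1.00) − (-0.45)(-0.45)] = 0.4025
  C_22 = (0.65)(1.00) − (-0.45)(-0.35) = 0.4925
  C_23 = −[(0.65)(-0.45) − (-0.20)(-0.35)] = 0.3625
  C_31 = (-0.20)(-0.35) − (-0.45)(0.85) = 0.4525
  C_32 = −[(0.65)(-0.35) − (-0.45)(-0.15)] = 0.2950
  C_33 = (0.65)(0.85) − (-0.20)(-0.15) = 0.5225
det(I−A) = Σ_j (I−A)_1j·C_1j = (0.65)(0.6925) + (-0.20)(0.2725) + (-0.45)(0.3650) = 0.231375
adj(I−A) = Cᵀ =
  [ 0.6925   0.4025   0.4525]
  [ 0.2725   0.4925   0.2950]
  [ 0.3650   0.3625   0.5225]
(I − A)⁻¹ = adj(I−A) / det(I−A) ≈
  [   2.9930     1.7396     1.9557]
  [   1.1777     2.1286     1.2750]
  [   1.5775     1.5667     2.2582]
Δx = (I − A)⁻¹ Δd with Δd having -10 in the Logistics component and 0 elsewhere.
So Δx_1 = L_13 · (-10), where L_13 = adj(I−A)_13 / det(I−A) = 0.4525 / 0.231375.
Δx_1 = 0.4525 × (-10) / 0.231375 = -4.525 / 0.231375 ≈ -19.557.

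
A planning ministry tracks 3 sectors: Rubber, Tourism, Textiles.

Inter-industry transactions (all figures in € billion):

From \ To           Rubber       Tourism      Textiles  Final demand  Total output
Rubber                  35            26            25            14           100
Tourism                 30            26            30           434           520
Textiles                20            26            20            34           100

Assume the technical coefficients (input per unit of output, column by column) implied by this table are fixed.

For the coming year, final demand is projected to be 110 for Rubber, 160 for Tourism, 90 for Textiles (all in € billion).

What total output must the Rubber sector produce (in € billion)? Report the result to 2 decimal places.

x_1 = 270.51

Technical coefficients a_ij = z_ij / X_j:
  a_11 = 35/100 = 0.35, a_21 = 30/100 = 0.30, a_31 = 20/100 = 0.20
  a_12 = 26/520 = 0.05, a_22 = 26/520 = 0.05, a_32 = 26/520 = 0.05
  a_13 = 25/100 = 0.25, a_23 = 30/100 = 0.30, a_33 = 20/100 = 0.20
I − A =
  [   0.65    -0.05    -0.25]
  [  -0.30     0.95    -0.30]
  [  -0.20    -0.05     0.80]
Cofactors of I−A, C_ij = (−1)^(i+j)·(minor ij) (rows/columns in the sector order above):
  C_11 = (0.95)(0.80) − (-0.30)(-0.05) = 0.7450
  C_12 = −[(-0.30)(0.80) − (-0.30)(-0.20)] = 0.3000
  C_13 = (-0.30)(-0.05) − (0.95)(-0.20) = 0.2050
  C_21 = −[(-0.05)(0.80) − (-0.25)(-0.05)] = 0.0525
  C_22 = (0.65)(0.80) − (-0.25)(-0.20) = 0.4700
  C_23 = −[(0.65)(-0.05) − (-0.05)(-0.20)] = 0.0425
  C_31 = (-0.05)(-0.30) − (-0.25)(0.95) = 0.2525
  C_32 = −[(0.65)(-0.30) − (-0.25)(-0.30)] = 0.2700
  C_33 = (0.65)(0.95) − (-0.05)(-0.30) = 0.6025
det(I−A) = Σ_j (I−A)_1j·C_1j = (0.65)(0.7450) + (-0.05)(0.3000) + (-0.25)(0.2050) = 0.4180
adj(I−A) = Cᵀ =
  [ 0.7450   0.0525   0.2525]
  [ 0.3000   0.4700   0.2700]
  [ 0.2050   0.0425   0.6025]
(I − A)⁻¹ = adj(I−A) / det(I−A) ≈
  [   1.7823     0.1256     0.6041]
  [   0.7177     1.1244     0.6459]
  [   0.4904     0.1017     1.4414]
x = (I − A)⁻¹ d = adj(I−A)·d / det(I−A), with det(I−A) = 0.4180:
  x_1 = (0.7450·110 + 0.0525·160 + 0.2525·90) / 0.4180 = 113.075 / 0.4180 ≈ 270.51
  x_2 = (0.3000·110 + 0.4700·160 + 0.2700·90) / 0.4180 = 132.50 / 0.4180 ≈ 316.99
  x_3 = (0.2050·110 + 0.0425·160 + 0.6025·90) / 0.4180 = 83.575 / 0.4180 ≈ 199.94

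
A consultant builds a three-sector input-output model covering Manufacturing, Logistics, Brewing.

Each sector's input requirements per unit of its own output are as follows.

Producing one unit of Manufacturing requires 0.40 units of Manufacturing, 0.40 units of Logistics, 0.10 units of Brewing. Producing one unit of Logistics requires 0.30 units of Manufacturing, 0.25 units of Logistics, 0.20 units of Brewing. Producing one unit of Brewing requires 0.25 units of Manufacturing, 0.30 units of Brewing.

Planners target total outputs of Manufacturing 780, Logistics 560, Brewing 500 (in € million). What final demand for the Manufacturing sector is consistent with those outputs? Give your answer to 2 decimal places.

d_M = 175.00

I − A =
  [   0.60    -0.30    -0.25]
  [  -0.40     0.75     0.00]
  [  -0.10    -0.20     0.70]
d = (I − A) x:
  d_M = (+0.60)·780 + (-0.30)·560 + (-0.25)·500 = 175.00
  d_L = (-0.40)·780 + (+0.75)·560 + (+0.00)·500 = 108.00
  d_B = (-0.10)·780 + (-0.20)·560 + (+0.70)·500 = 160.00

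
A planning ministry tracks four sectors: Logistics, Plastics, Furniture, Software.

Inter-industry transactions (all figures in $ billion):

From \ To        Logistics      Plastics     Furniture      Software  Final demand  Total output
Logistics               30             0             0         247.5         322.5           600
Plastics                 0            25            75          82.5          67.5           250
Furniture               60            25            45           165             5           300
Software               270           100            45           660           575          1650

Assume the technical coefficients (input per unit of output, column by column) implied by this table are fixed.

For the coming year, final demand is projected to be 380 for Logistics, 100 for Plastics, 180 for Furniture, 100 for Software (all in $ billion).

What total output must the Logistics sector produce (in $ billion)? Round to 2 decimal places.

Technical coefficients a_ij = z_ij / X_j:
  a_11 = 30/600 = 0.05, a_21 = 0/600 = 0.00, a_31 = 60/600 = 0.10, a_41 = 270/600 = 0.45
  a_12 = 0/250 = 0.00, a_22 = 25/250 = 0.10, a_32 = 25/250 = 0.10, a_42 = 100/250 = 0.40
  a_13 = 0/300 = 0.00, a_23 = 75/300 = 0.25, a_33 = 45/300 = 0.15, a_43 = 45/300 = 0.15
  a_14 = 247.5/1650 = 0.15, a_24 = 82.5/1650 = 0.05, a_34 = 165/1650 = 0.10, a_44 = 660/1650 = 0.40
I − A =
  [   0.95     0.00     0.00    -0.15]
  [   0.00     0.90    -0.25    -0.05]
  [  -0.10    -0.10     0.85    -0.10]
  [  -0.45    -0.40    -0.15     0.60]
Compute the cofactors C_ij = (−1)^(i+j)·(3×3 minor ij) of I−A; the adjugate is their transpose:
adj(I−A) = Cᵀ =
  [ 0.402750   0.053250   0.035250   0.111000]
  [ 0.046125   0.410625   0.132750   0.067875]
  [ 0.094750   0.094250   0.433250   0.103750]
  [ 0.356500   0.337250   0.223250   0.703000]
det(I−A) = Σ_j (I−A)_1j·C_1j = (0.95)(0.402750) + (0.00)(0.046125) + (0.00)(0.094750) + (-0.15)(0.356500) = 0.3291375
(I − A)⁻¹ = adj(I−A) / det(I−A) ≈
  [   1.2237     0.1618     0.1071     0.3372]
  [   0.1401     1.2476     0.4033     0.2062]
  [   0.2879     0.2864     1.3163     0.3152]
  [   1.0831     1.0246     0.6783     2.1359]
x = (I − A)⁻¹ d = adj(I−A)·d / det(I−A), with det(I−A) = 0.3291375:
  x_1 = (0.402750·380 + 0.053250·100 + 0.035250·180 + 0.111000·100) / 0.3291375 = 175.815 / 0.3291375 ≈ 534.17
  x_2 = (0.046125·380 + 0.410625·100 + 0.132750·180 + 0.067875·100) / 0.3291375 = 89.2725 / 0.3291375 ≈ 271.23
  x_3 = (0.094750·380 + 0.094250·100 + 0.433250·180 + 0.103750·100) / 0.3291375 = 133.79 / 0.3291375 ≈ 406.49
  x_4 = (0.356500·380 + 0.337250·100 + 0.223250·180 + 0.703000·100) / 0.3291375 = 279.68 / 0.3291375 ≈ 849.74

x_1 = 534.17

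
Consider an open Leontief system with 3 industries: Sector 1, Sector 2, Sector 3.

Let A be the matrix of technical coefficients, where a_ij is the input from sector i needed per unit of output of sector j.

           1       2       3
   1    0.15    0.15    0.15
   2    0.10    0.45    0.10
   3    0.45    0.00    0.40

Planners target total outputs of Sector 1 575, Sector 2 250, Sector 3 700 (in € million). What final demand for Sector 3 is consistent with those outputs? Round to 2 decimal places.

I − A =
  [   0.85    -0.15    -0.15]
  [  -0.10     0.55    -0.10]
  [  -0.45     0.00     0.60]
d = (I − A) x:
  d_1 = (+0.85)·575 + (-0.15)·250 + (-0.15)·700 = 346.25
  d_2 = (-0.10)·575 + (+0.55)·250 + (-0.10)·700 = 10.00
  d_3 = (-0.45)·575 + (+0.00)·250 + (+0.60)·700 = 161.25

d_3 = 161.25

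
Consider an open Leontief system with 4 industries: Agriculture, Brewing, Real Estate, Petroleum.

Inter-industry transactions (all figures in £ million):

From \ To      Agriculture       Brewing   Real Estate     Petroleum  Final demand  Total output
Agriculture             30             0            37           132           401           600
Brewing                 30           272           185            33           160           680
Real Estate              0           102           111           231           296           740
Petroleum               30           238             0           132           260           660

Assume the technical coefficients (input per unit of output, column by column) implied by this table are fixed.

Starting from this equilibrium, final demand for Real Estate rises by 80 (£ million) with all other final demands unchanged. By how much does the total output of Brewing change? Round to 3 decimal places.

Δx_B = 49.410

Technical coefficients a_ij = z_ij / X_j:
  a_AA = 30/600 = 0.05, a_BA = 30/600 = 0.05, a_RA = 0/600 = 0.00, a_PA = 30/600 = 0.05
  a_AB = 0/680 = 0.00, a_BB = 272/680 = 0.40, a_RB = 102/680 = 0.15, a_PB = 238/680 = 0.35
  a_AR = 37/740 = 0.05, a_BR = 185/740 = 0.25, a_RR = 111/740 = 0.15, a_PR = 0/740 = 0.00
  a_AP = 132/660 = 0.20, a_BP = 33/660 = 0.05, a_RP = 231/660 = 0.35, a_PP = 132/660 = 0.20
I − A =
  [   0.95     0.00    -0.05    -0.20]
  [  -0.05     0.60    -0.25    -0.05]
  [   0.00    -0.15     0.85    -0.35]
  [  -0.05    -0.35     0.00     0.80]
Compute the cofactors C_ij = (−1)^(i+j)·(3×3 minor ij) of I−A; the adjugate is their transpose:
adj(I−A) = Cᵀ =
  [ 0.332500   0.071625   0.040625   0.105375]
  [ 0.040500   0.636625   0.189625   0.132875]
  [ 0.023000   0.228875   0.429875   0.208125]
  [ 0.038500   0.283000   0.085500   0.448500]
det(I−A) = Σ_j (I−A)_1j·C_1j = (0.95)(0.332500) + (0.00)(0.040500) + (-0.05)(0.023000) + (-0.20)(0.038500) = 0.307025
(I − A)⁻¹ = adj(I−A) / det(I−A) ≈
  [   1.0830     0.2333     0.1323     0.3432]
  [   0.1319     2.0735     0.6176     0.4328]
  [   0.0749     0.7455     1.4001     0.6779]
  [   0.1254     0.9217     0.2785     1.4608]
Δx = (I − A)⁻¹ Δd with Δd having +80 in the Real Estate component and 0 elsewhere.
So Δx_B = L_BR · (+80), where L_BR = adj(I−A)_BR / det(I−A) = 0.189625 / 0.307025.
Δx_B = 0.189625 × (+80) / 0.307025 = 15.17 / 0.307025 ≈ 49.410.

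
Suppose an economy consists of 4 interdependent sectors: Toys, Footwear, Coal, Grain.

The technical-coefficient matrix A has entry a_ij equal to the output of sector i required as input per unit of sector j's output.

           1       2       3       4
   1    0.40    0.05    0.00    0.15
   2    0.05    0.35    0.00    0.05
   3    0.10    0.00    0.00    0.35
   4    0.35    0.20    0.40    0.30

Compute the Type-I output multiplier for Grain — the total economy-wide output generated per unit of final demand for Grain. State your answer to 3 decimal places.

m_4 = 3.933

I − A =
  [   0.60    -0.05     0.00    -0.15]
  [  -0.05     0.65     0.00    -0.05]
  [  -0.10     0.00     1.00    -0.35]
  [  -0.35    -0.20    -0.40     0.70]
Compute the cofactors C_ij = (−1)^(i+j)·(3×3 minor ij) of I−A; the adjugate is their transpose:
adj(I−A) = Cᵀ =
  [ 0.354000   0.058000   0.040000   0.100000]
  [ 0.047500   0.277500   0.015000   0.037500]
  [ 0.127625   0.054625   0.228750   0.145625]
  [ 0.263500   0.139500   0.155000   0.387500]
det(I−A) = Σ_j (I−A)_1j·C_1j = (0.60)(0.354000) + (-0.05)(0.047500) + (0.00)(0.127625) + (-0.15)(0.263500) = 0.1705
(I − A)⁻¹ = adj(I−A) / det(I−A) ≈
  [   2.0762     0.3402     0.2346     0.5865]
  [   0.2786     1.6276     0.0880     0.2199]
  [   0.7485     0.3204     1.3416     0.8541]
  [   1.5455     0.8182     0.9091     2.2727]
The output multiplier for sector j is the column-j sum of the Leontief inverse (I − A)⁻¹ = adj(I−A) / det(I−A).
Column 4 of adj(I−A): (0.100000, 0.037500, 0.145625, 0.387500); det(I−A) = 0.1705.
m_4 = (0.100000 + 0.037500 + 0.145625 + 0.387500) / 0.1705 = 0.670625 / 0.1705 ≈ 3.933.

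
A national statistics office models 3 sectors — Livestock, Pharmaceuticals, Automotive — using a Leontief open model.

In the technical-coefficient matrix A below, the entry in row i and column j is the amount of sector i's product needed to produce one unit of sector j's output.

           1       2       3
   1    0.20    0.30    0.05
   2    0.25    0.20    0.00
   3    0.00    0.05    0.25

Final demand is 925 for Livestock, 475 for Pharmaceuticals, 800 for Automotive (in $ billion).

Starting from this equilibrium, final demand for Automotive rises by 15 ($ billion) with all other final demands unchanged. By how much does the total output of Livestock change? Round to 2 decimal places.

I − A =
  [   0.80    -0.30    -0.05]
  [  -0.25     0.80     0.00]
  [   0.00    -0.05     0.75]
Cofactors of I−A, C_ij = (−1)^(i+j)·(minor ij) (rows/columns in the sector order above):
  C_11 = (0.80)(0.75) − (0.00)(-0.05) = 0.6000
  C_12 = −[(-0.25)(0.75) − (0.00)(0.00)] = 0.1875
  C_13 = (-0.25)(-0.05) − (0.80)(0.00) = 0.0125
  C_21 = −[(-0.30)(0.75) − (-0.05)(-0.05)] = 0.2275
  C_22 = (0.80)(0.75) − (-0.05)(0.00) = 0.6000
  C_23 = −[(0.80)(-0.05) − (-0.30)(0.00)] = 0.0400
  C_31 = (-0.30)(0.00) − (-0.05)(0.80) = 0.0400
  C_32 = −[(0.80)(0.00) − (-0.05)(-0.25)] = 0.0125
  C_33 = (0.80)(0.80) − (-0.30)(-0.25) = 0.5650
det(I−A) = Σ_j (I−A)_1j·C_1j = (0.80)(0.6000) + (-0.30)(0.1875) + (-0.05)(0.0125) = 0.423125
adj(I−A) = Cᵀ =
  [ 0.6000   0.2275   0.0400]
  [ 0.1875   0.6000   0.0125]
  [ 0.0125   0.0400   0.5650]
(I − A)⁻¹ = adj(I−A) / det(I−A) ≈
  [   1.4180     0.5377     0.0945]
  [   0.4431     1.4180     0.0295]
  [   0.0295     0.0945     1.3353]
Δx = (I − A)⁻¹ Δd with Δd having +15 in the Automotive component and 0 elsewhere.
So Δx_1 = L_13 · (+15), where L_13 = adj(I−A)_13 / det(I−A) = 0.0400 / 0.423125.
Δx_1 = 0.0400 × (+15) / 0.423125 = 0.60 / 0.423125 ≈ 1.42.

Δx_1 = 1.42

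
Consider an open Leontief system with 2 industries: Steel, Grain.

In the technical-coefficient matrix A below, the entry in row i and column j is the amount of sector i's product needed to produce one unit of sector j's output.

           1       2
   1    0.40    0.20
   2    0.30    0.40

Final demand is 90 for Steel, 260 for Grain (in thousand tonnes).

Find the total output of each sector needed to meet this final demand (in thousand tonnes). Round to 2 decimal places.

I − A =
  [   0.60    -0.20]
  [  -0.30     0.60]
det(I−A) = (0.60)(0.60) − (-0.20)(-0.30) = 0.3000
adj(I−A) = [[0.60, 0.20], [0.30, 0.60]]
(I − A)⁻¹ = adj(I−A) / det(I−A) ≈
  [   2.0000     0.6667]
  [   1.0000     2.0000]
x = (I − A)⁻¹ d = adj(I−A)·d / det(I−A), with det(I−A) = 0.3000:
  x_1 = (0.60·90 + 0.20·260) / 0.3000 = 106.00 / 0.3000 ≈ 353.33
  x_2 = (0.30·90 + 0.60·260) / 0.3000 = 183.00 / 0.3000 = 610.00

x_1 = 353.33, x_2 = 610.00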